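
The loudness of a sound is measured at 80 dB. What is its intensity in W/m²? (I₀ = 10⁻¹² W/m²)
I = I₀·10^(β/10) = 1.00 × 10⁻⁴ W/m²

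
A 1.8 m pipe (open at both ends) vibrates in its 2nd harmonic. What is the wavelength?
λₙ = 2L/n = 1.8 m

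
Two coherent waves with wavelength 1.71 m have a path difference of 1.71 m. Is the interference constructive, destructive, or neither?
constructive — path difference = 1λ, a whole number of wavelengths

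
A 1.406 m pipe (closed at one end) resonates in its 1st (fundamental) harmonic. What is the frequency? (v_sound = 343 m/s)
fₙ = nv/(4L) = 60.99 Hz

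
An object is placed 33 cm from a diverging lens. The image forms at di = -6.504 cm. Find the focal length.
1/f = 1/do + 1/di → f = -8.101 cm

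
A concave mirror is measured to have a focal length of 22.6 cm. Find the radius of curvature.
R = 2|f| = 45.2 cm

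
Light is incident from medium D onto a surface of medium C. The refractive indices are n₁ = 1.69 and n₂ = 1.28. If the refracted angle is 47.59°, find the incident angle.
sin θ₁ = (n₂/n₁)·sin θ₂ → θ₁ = 34°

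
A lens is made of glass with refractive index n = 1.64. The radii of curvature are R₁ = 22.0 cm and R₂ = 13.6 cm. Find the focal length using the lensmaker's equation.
1/f = (n − 1)(1/R₁ − 1/R₂) → f = -55.65 cm (diverging lens)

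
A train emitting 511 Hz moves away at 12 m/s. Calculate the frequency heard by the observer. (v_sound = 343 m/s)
f_obs = f·v/(v + v_s) = 493.7 Hz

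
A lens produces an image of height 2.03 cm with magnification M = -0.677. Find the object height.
ho = |hi|/|M| = 2.999 cm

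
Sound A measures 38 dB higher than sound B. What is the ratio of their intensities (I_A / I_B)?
I_A/I_B = 10^(Δβ/10) = 6310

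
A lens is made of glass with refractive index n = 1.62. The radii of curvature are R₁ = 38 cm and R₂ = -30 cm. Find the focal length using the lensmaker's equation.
1/f = (n − 1)(1/R₁ − 1/R₂) → f = 27.04 cm (converging lens)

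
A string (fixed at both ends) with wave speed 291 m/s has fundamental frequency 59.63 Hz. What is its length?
L = v/(2f₁) = 2.44 m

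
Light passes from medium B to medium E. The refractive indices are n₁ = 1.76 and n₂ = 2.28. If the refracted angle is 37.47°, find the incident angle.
sin θ₁ = (n₂/n₁)·sin θ₂ → θ₁ = 52.01°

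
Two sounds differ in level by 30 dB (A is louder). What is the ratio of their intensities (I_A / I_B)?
I_A/I_B = 10^(Δβ/10) = 1000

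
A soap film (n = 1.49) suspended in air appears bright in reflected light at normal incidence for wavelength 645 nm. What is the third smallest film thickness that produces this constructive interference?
2nt = (m − ½)λ with m = 3 → t = (m − ½)λ/(2n) = 541.1 nm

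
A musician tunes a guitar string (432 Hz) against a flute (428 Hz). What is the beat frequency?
4 Hz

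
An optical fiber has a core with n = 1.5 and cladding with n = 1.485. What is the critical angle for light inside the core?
θc = arcsin(n_cladding/n_core) = 81.89°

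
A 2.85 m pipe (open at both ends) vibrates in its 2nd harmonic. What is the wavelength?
λₙ = 2L/n = 2.85 m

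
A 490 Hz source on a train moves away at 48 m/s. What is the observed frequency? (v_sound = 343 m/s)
f_obs = f·v/(v + v_s) = 429.8 Hz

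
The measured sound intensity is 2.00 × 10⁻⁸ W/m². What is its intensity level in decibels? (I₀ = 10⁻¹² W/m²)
β = 10·log₁₀(I/I₀) = 43.01 dB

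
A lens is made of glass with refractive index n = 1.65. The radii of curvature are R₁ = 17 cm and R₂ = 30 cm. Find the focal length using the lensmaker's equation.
1/f = (n − 1)(1/R₁ − 1/R₂) → f = 60.36 cm (converging lens)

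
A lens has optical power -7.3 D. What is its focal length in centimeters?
f = 1/P = -13.7 cm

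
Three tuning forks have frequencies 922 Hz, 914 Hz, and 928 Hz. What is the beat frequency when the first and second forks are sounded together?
8 Hz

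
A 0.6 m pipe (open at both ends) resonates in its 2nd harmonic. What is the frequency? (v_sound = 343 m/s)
fₙ = nv/(2L) = 571.7 Hz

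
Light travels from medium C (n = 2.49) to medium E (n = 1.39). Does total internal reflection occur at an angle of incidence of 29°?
θc = arcsin(n₂/n₁) = 33.93°; 29° < θc, so no — the ray refracts.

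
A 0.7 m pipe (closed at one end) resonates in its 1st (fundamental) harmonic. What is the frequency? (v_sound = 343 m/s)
fₙ = nv/(4L) = 122.5 Hz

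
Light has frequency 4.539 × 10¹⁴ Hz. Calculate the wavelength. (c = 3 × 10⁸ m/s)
λ = c/f = 660.9 nm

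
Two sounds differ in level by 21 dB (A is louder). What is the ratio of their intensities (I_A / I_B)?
I_A/I_B = 10^(Δβ/10) = 125.9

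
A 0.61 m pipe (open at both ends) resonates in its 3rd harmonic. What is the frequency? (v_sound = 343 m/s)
fₙ = nv/(2L) = 843.4 Hz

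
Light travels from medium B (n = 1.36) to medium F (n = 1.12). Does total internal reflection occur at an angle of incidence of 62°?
θc = arcsin(n₂/n₁) = 55.44°; 62° > θc, so yes — total internal reflection.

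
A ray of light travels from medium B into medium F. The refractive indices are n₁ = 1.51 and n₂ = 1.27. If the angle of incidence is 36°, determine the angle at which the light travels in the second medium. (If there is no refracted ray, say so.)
sin θ₂ = (n₁/n₂)·sin θ₁ = 0.6989 → θ₂ = 44.34°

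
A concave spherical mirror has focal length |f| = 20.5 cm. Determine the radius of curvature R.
R = 2|f| = 41 cm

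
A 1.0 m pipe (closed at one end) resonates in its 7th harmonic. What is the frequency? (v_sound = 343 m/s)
fₙ = nv/(4L) = 600.2 Hz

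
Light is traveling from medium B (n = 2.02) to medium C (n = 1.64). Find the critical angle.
θc = arcsin(n₂/n₁) = 54.28°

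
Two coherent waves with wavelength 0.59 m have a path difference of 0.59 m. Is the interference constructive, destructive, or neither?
constructive — path difference = 1λ, a whole number of wavelengths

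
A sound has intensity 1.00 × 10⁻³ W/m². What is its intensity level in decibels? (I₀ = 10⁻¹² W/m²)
β = 10·log₁₀(I/I₀) = 90 dB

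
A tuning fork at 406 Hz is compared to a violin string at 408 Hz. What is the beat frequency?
2 Hz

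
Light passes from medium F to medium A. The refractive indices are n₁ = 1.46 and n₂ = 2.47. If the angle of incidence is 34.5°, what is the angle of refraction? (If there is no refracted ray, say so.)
sin θ₂ = (n₁/n₂)·sin θ₁ = 0.3348 → θ₂ = 19.56°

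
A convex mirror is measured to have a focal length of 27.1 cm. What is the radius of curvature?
R = 2|f| = 54.2 cm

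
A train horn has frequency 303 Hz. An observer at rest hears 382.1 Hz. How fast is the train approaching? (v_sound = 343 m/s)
v_s = v·(1 − f/f_obs) = 71.01 m/s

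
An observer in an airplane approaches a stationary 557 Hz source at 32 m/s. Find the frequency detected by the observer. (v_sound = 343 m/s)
f_obs = f·(v + v_o)/v = 609 Hz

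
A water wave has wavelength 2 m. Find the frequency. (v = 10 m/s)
f = v/λ = 5 Hz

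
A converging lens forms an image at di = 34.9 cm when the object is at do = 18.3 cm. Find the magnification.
M = −di/do = -1.907 (inverted image)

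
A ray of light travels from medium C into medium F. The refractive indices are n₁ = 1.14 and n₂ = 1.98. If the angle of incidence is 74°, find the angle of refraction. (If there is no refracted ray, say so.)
sin θ₂ = (n₁/n₂)·sin θ₁ = 0.5535 → θ₂ = 33.6°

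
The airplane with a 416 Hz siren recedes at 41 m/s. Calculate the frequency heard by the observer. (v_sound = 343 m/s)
f_obs = f·v/(v + v_s) = 371.6 Hz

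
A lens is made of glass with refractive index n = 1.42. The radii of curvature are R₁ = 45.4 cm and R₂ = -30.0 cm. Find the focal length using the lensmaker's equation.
1/f = (n − 1)(1/R₁ − 1/R₂) → f = 43.01 cm (converging lens)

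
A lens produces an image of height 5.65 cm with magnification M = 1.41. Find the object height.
ho = |hi|/|M| = 4.007 cm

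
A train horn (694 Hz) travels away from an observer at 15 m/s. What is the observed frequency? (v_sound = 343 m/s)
f_obs = f·v/(v + v_s) = 664.9 Hz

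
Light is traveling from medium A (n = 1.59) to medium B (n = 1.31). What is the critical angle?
θc = arcsin(n₂/n₁) = 55.48°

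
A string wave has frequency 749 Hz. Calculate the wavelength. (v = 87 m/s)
λ = v/f = 0.1162 m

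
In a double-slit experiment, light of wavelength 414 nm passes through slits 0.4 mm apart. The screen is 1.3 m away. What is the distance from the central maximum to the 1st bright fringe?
y = mλL/d = 1.346 mm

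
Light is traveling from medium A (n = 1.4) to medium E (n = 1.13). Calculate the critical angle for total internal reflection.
θc = arcsin(n₂/n₁) = 53.82°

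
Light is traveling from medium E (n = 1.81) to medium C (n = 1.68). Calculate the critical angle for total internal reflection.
θc = arcsin(n₂/n₁) = 68.15°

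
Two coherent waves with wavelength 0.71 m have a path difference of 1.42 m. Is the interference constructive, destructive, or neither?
constructive — path difference = 2λ, a whole number of wavelengths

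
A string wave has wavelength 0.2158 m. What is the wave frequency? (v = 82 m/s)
f = v/λ = 380 Hz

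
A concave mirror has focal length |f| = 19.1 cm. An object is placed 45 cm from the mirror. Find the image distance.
f = +19.1 cm (concave); 1/di = 1/f − 1/do → di = 33.19 cm (real image, in front of mirror)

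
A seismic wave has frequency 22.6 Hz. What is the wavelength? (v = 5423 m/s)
λ = v/f = 240 m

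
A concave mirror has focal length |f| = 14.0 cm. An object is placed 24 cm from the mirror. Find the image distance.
f = +14.0 cm (concave); 1/di = 1/f − 1/do → di = 33.6 cm (real image, in front of mirror)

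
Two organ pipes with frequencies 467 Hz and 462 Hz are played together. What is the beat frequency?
5 Hz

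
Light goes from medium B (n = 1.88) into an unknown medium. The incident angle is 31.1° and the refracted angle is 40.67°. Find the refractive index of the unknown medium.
n₂ = n₁·sin θ₁ / sin θ₂ = 1.49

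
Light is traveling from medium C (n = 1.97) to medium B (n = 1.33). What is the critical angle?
θc = arcsin(n₂/n₁) = 42.46°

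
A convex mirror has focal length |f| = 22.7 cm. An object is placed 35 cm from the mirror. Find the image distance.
f = −22.7 cm (convex); 1/di = 1/f − 1/do → di = -13.77 cm (virtual image, behind mirror)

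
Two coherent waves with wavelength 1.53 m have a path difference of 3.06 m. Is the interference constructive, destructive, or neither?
constructive — path difference = 2λ, a whole number of wavelengths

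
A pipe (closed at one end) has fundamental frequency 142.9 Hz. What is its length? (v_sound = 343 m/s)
L = v/(4f₁) = 0.6001 m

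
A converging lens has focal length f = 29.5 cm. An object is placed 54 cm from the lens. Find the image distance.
1/di = 1/f − 1/do → di = 65.02 cm (real image)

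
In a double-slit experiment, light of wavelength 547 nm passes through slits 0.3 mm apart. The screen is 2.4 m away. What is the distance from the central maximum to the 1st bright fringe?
y = mλL/d = 4.376 mm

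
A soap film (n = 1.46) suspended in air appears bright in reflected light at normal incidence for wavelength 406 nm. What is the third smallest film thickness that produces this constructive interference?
2nt = (m − ½)λ with m = 3 → t = (m − ½)λ/(2n) = 347.6 nm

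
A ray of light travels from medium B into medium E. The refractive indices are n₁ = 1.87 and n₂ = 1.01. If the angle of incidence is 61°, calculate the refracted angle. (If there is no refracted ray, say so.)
sin θ₂ = (n₁/n₂)·sin θ₁ = 1.619 > 1, so there is no refracted ray — the light undergoes total internal reflection.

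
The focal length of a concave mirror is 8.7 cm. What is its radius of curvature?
R = 2|f| = 17.4 cm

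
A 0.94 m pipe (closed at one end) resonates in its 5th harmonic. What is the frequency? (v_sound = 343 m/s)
fₙ = nv/(4L) = 456.1 Hz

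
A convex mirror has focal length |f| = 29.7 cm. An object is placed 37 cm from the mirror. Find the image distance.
f = −29.7 cm (convex); 1/di = 1/f − 1/do → di = -16.48 cm (virtual image, behind mirror)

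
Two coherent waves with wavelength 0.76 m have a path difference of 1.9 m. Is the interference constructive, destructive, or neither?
destructive — path difference = 2.5λ, an odd multiple of λ/2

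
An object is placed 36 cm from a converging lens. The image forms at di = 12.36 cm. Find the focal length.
1/f = 1/do + 1/di → f = 9.201 cm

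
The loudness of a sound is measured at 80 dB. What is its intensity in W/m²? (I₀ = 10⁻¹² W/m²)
I = I₀·10^(β/10) = 1.00 × 10⁻⁴ W/m²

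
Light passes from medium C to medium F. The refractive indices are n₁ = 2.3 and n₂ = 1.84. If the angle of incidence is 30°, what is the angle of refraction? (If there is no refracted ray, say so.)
sin θ₂ = (n₁/n₂)·sin θ₁ = 0.625 → θ₂ = 38.68°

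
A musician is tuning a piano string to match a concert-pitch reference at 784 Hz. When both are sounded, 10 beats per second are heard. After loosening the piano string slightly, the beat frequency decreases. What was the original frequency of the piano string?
794 Hz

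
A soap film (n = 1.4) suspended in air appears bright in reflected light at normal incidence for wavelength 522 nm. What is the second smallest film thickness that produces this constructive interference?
2nt = (m − ½)λ with m = 2 → t = (m − ½)λ/(2n) = 279.6 nm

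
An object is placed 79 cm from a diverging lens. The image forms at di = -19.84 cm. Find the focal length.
1/f = 1/do + 1/di → f = -26.49 cm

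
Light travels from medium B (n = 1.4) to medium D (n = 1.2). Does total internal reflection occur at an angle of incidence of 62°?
θc = arcsin(n₂/n₁) = 59°; 62° > θc, so yes — total internal reflection.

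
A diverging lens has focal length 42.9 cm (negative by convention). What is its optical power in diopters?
P = 1/f = -2.331 D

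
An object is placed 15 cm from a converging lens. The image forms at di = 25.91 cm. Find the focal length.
1/f = 1/do + 1/di → f = 9.5 cm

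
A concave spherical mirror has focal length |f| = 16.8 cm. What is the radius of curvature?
R = 2|f| = 33.6 cm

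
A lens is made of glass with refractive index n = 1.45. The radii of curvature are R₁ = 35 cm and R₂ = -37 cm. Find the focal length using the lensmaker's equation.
1/f = (n − 1)(1/R₁ − 1/R₂) → f = 39.97 cm (converging lens)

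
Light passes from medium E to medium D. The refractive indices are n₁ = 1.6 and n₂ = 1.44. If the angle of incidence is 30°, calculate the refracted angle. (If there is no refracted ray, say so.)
sin θ₂ = (n₁/n₂)·sin θ₁ = 0.5556 → θ₂ = 33.75°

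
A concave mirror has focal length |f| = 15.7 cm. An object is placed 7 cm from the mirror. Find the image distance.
f = +15.7 cm (concave); 1/di = 1/f − 1/do → di = -12.63 cm (virtual image, behind mirror)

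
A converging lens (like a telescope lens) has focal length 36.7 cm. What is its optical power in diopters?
P = 1/f = 2.725 D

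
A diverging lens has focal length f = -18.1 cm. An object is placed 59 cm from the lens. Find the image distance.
1/di = 1/f − 1/do → di = -13.85 cm (virtual image)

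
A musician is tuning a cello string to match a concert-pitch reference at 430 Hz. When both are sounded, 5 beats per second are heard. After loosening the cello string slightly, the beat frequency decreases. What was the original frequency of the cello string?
435 Hz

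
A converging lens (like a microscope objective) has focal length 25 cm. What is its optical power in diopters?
P = 1/f = 4 D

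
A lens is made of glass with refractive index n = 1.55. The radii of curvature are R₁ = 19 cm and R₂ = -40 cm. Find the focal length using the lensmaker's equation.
1/f = (n − 1)(1/R₁ − 1/R₂) → f = 23.42 cm (converging lens)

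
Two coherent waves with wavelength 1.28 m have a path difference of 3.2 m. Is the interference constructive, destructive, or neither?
destructive — path difference = 2.5λ, an odd multiple of λ/2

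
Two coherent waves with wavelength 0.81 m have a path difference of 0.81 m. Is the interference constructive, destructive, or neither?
constructive — path difference = 1λ, a whole number of wavelengths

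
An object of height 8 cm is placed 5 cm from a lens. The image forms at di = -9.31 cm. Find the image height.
hi = (-di/do) × ho = 14.9 cm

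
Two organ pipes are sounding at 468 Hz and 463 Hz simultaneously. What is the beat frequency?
5 Hz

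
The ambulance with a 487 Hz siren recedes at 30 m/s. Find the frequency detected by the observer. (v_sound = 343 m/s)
f_obs = f·v/(v + v_s) = 447.8 Hz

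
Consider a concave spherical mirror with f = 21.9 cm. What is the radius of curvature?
R = 2|f| = 43.8 cm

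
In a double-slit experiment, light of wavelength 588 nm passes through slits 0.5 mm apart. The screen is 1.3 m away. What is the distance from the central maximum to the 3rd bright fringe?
y = mλL/d = 4.586 mm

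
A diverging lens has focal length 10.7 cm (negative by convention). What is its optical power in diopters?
P = 1/f = -9.346 D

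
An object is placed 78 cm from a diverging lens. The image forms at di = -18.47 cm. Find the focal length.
1/f = 1/do + 1/di → f = -24.2 cm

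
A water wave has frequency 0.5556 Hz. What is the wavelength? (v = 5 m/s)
λ = v/f = 8.999 m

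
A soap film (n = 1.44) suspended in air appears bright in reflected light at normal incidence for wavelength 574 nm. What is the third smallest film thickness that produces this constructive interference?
2nt = (m − ½)λ with m = 3 → t = (m − ½)λ/(2n) = 498.3 nm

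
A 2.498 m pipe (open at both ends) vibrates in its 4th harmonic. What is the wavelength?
λₙ = 2L/n = 1.249 m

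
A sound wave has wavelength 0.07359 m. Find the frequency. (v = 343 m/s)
f = v/λ = 4661 Hz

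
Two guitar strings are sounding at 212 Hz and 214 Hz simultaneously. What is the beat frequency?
2 Hz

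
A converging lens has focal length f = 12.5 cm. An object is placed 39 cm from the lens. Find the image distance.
1/di = 1/f − 1/do → di = 18.4 cm (real image)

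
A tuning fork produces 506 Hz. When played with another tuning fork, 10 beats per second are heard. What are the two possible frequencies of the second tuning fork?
f₂ = 506 ± 10 Hz → 516 Hz or 496 Hz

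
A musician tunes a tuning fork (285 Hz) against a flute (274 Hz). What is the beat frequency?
11 Hz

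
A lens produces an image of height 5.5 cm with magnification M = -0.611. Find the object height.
ho = |hi|/|M| = 9.002 cm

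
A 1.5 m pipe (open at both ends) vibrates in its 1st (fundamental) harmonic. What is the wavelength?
λₙ = 2L/n = 3 m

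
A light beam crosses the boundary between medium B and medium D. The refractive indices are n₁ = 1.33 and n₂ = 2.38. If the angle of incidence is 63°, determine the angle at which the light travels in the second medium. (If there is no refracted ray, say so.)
sin θ₂ = (n₁/n₂)·sin θ₁ = 0.4979 → θ₂ = 29.86°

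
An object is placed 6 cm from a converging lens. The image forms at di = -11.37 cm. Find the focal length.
1/f = 1/do + 1/di → f = 12.7 cm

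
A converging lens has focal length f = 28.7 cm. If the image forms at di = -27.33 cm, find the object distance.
1/do = 1/f − 1/di → do = 14 cm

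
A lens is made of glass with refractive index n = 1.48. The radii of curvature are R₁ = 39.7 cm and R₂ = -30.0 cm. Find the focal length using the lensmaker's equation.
1/f = (n − 1)(1/R₁ − 1/R₂) → f = 35.6 cm (converging lens)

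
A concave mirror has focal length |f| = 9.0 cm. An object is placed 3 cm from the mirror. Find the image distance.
f = +9.0 cm (concave); 1/di = 1/f − 1/do → di = -4.5 cm (virtual image, behind mirror)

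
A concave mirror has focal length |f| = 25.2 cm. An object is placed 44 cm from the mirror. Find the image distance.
f = +25.2 cm (concave); 1/di = 1/f − 1/do → di = 58.98 cm (real image, in front of mirror)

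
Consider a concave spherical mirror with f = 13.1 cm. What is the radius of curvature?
R = 2|f| = 26.2 cm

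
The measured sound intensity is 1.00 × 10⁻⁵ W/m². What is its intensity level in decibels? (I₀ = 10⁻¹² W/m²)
β = 10·log₁₀(I/I₀) = 70 dB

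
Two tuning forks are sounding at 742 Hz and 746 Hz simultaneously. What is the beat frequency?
4 Hz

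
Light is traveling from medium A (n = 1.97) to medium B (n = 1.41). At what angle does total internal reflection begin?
θc = arcsin(n₂/n₁) = 45.7°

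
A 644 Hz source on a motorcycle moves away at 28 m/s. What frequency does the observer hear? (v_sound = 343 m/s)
f_obs = f·v/(v + v_s) = 595.4 Hz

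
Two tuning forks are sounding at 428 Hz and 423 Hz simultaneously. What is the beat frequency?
5 Hz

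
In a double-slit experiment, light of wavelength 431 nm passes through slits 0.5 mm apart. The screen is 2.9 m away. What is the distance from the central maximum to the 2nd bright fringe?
y = mλL/d = 5 mm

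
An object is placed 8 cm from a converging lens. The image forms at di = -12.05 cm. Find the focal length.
1/f = 1/do + 1/di → f = 23.8 cm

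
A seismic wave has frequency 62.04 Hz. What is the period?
T = 1/f = 0.01612 s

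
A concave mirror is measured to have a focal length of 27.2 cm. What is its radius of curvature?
R = 2|f| = 54.4 cm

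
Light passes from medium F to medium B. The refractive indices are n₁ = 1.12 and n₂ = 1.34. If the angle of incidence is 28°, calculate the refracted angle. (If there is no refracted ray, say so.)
sin θ₂ = (n₁/n₂)·sin θ₁ = 0.3924 → θ₂ = 23.1°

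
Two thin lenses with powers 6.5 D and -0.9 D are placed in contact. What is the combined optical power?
P_total = P₁ + P₂ = 5.6 D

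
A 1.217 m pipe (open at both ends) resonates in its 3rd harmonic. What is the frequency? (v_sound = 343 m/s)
fₙ = nv/(2L) = 422.8 Hz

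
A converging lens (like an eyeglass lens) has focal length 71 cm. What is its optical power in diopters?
P = 1/f = 1.408 D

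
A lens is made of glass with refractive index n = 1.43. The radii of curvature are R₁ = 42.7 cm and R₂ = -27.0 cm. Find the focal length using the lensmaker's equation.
1/f = (n − 1)(1/R₁ − 1/R₂) → f = 38.47 cm (converging lens)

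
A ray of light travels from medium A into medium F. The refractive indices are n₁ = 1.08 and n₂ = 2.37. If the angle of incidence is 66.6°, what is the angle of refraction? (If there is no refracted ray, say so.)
sin θ₂ = (n₁/n₂)·sin θ₁ = 0.4182 → θ₂ = 24.72°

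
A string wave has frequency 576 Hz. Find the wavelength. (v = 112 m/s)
λ = v/f = 0.1944 m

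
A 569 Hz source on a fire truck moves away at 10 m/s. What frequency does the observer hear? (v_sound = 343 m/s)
f_obs = f·v/(v + v_s) = 552.9 Hz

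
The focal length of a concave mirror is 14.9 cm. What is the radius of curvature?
R = 2|f| = 29.8 cm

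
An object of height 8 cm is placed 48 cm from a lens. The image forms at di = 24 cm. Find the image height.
hi = (-di/do) × ho = -4 cm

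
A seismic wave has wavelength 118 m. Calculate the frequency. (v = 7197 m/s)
f = v/λ = 60.99 Hz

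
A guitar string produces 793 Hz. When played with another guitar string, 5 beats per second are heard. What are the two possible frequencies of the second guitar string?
f₂ = 793 ± 5 Hz → 798 Hz or 788 Hz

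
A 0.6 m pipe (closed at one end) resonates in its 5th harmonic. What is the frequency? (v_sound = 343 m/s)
fₙ = nv/(4L) = 714.6 Hz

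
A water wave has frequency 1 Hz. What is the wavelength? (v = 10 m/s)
λ = v/f = 10 m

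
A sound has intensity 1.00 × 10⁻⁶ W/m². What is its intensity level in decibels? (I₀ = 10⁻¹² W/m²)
β = 10·log₁₀(I/I₀) = 60 dB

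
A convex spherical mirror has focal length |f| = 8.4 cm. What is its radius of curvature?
R = 2|f| = 16.8 cm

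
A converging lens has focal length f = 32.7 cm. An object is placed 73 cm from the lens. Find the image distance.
1/di = 1/f − 1/do → di = 59.23 cm (real image)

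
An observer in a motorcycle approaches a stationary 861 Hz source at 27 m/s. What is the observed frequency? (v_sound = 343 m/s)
f_obs = f·(v + v_o)/v = 928.8 Hz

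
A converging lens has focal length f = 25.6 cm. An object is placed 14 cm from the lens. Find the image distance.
1/di = 1/f − 1/do → di = -30.9 cm (virtual image)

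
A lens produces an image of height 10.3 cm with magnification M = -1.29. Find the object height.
ho = |hi|/|M| = 7.984 cm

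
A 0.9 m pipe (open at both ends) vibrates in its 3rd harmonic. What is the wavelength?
λₙ = 2L/n = 0.6 m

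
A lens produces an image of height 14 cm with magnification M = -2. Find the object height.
ho = |hi|/|M| = 7 cm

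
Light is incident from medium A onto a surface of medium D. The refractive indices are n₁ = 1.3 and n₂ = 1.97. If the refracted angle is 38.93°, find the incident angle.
sin θ₁ = (n₂/n₁)·sin θ₂ → θ₁ = 72.22°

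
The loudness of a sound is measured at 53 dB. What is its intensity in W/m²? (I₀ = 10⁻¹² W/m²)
I = I₀·10^(β/10) = 2.00 × 10⁻⁷ W/m²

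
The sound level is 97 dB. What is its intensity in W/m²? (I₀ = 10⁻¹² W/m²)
I = I₀·10^(β/10) = 5.01 × 10⁻³ W/m²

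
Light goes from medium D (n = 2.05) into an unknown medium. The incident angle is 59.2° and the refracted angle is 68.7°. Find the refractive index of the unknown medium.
n₂ = n₁·sin θ₁ / sin θ₂ = 1.89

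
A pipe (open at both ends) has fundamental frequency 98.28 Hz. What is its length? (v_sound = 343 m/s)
L = v/(2f₁) = 1.745 m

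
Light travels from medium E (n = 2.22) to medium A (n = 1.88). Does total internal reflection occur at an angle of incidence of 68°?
θc = arcsin(n₂/n₁) = 57.87°; 68° > θc, so yes — total internal reflection.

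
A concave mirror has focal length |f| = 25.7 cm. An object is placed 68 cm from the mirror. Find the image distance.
f = +25.7 cm (concave); 1/di = 1/f − 1/do → di = 41.31 cm (real image, in front of mirror)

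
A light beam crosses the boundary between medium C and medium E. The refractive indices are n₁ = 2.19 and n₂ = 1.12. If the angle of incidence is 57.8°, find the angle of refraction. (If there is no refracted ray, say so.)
sin θ₂ = (n₁/n₂)·sin θ₁ = 1.655 > 1, so there is no refracted ray — the light undergoes total internal reflection.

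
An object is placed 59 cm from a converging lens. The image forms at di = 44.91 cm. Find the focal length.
1/f = 1/do + 1/di → f = 25.5 cm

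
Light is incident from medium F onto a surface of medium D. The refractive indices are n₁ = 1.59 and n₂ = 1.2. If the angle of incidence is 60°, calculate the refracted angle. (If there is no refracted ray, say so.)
sin θ₂ = (n₁/n₂)·sin θ₁ = 1.147 > 1, so there is no refracted ray — the light undergoes total internal reflection.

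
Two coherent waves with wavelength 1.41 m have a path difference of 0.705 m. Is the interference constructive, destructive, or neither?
destructive — path difference = 0.5λ, an odd multiple of λ/2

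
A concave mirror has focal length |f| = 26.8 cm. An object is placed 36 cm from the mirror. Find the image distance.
f = +26.8 cm (concave); 1/di = 1/f − 1/do → di = 104.9 cm (real image, in front of mirror)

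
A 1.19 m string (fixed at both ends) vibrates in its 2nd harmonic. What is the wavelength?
λₙ = 2L/n = 1.19 m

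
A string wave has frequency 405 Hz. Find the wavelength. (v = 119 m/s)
λ = v/f = 0.2938 m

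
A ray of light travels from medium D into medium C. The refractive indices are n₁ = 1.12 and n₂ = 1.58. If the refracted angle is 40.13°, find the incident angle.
sin θ₁ = (n₂/n₁)·sin θ₂ → θ₁ = 65.4°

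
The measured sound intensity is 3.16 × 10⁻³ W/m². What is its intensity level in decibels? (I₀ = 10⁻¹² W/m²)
β = 10·log₁₀(I/I₀) = 95 dB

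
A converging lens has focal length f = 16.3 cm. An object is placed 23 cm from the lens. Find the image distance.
1/di = 1/f − 1/do → di = 55.96 cm (real image)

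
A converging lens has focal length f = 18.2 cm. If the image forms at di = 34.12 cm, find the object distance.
1/do = 1/f − 1/di → do = 39.01 cm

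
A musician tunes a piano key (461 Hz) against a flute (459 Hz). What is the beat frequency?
2 Hz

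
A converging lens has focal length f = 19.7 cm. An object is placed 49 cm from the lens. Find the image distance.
1/di = 1/f − 1/do → di = 32.95 cm (real image)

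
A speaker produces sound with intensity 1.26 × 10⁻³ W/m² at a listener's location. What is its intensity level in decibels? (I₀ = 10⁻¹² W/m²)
β = 10·log₁₀(I/I₀) = 91 dB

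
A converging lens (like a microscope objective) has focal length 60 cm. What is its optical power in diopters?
P = 1/f = 1.667 D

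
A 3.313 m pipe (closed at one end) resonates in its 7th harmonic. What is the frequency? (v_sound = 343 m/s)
fₙ = nv/(4L) = 181.2 Hz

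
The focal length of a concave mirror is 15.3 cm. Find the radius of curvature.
R = 2|f| = 30.6 cm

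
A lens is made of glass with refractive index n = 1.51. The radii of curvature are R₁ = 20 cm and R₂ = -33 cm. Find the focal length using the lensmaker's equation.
1/f = (n − 1)(1/R₁ − 1/R₂) → f = 24.42 cm (converging lens)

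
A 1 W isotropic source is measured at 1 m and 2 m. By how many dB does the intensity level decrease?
Δβ = 20·log₁₀(r₂/r₁) = 6.021 dB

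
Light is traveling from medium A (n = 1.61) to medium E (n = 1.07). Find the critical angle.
θc = arcsin(n₂/n₁) = 41.65°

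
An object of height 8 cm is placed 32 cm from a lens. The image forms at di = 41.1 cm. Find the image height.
hi = (-di/do) × ho = -10.28 cm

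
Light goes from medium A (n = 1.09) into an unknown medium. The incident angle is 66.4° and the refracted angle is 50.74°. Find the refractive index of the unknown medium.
n₂ = n₁·sin θ₁ / sin θ₂ = 1.29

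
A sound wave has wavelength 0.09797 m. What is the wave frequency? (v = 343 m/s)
f = v/λ = 3501 Hz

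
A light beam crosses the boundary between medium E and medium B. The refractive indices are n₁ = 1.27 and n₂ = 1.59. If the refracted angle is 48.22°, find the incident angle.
sin θ₁ = (n₂/n₁)·sin θ₂ → θ₁ = 69°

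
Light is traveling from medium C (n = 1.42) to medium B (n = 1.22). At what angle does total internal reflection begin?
θc = arcsin(n₂/n₁) = 59.22°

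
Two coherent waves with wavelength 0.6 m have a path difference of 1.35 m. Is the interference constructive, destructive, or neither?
neither (partial) — path difference = 2.25λ, neither a whole number of wavelengths nor an odd multiple of λ/2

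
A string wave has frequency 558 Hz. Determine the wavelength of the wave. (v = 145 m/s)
λ = v/f = 0.2599 m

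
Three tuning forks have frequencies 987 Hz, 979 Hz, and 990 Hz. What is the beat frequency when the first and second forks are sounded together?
8 Hz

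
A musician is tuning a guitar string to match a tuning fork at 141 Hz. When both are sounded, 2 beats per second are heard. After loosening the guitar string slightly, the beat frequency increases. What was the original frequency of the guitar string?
139 Hz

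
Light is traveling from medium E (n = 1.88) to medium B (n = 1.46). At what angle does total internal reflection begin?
θc = arcsin(n₂/n₁) = 50.95°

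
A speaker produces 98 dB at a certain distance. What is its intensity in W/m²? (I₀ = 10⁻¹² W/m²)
I = I₀·10^(β/10) = 6.31 × 10⁻³ W/m²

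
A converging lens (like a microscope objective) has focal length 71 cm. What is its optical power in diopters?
P = 1/f = 1.408 D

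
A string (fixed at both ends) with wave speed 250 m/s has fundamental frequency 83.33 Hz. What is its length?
L = v/(2f₁) = 1.5 m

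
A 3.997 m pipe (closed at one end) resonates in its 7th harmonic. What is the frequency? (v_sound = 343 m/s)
fₙ = nv/(4L) = 150.2 Hz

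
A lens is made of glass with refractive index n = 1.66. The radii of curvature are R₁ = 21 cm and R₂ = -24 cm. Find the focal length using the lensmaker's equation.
1/f = (n − 1)(1/R₁ − 1/R₂) → f = 16.97 cm (converging lens)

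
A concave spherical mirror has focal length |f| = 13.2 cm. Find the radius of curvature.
R = 2|f| = 26.4 cm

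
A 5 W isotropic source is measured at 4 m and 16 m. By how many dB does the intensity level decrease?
Δβ = 20·log₁₀(r₂/r₁) = 12.04 dB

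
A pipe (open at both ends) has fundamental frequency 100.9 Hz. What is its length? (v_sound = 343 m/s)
L = v/(2f₁) = 1.7 m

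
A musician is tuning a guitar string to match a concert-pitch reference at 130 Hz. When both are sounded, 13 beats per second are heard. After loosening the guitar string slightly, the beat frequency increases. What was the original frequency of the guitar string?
117 Hz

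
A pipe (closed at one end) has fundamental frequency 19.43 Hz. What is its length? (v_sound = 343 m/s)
L = v/(4f₁) = 4.413 m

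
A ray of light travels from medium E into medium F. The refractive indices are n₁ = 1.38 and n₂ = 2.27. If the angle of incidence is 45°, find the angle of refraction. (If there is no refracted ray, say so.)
sin θ₂ = (n₁/n₂)·sin θ₁ = 0.4299 → θ₂ = 25.46°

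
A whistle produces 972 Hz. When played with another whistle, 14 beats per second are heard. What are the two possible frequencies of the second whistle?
f₂ = 972 ± 14 Hz → 986 Hz or 958 Hz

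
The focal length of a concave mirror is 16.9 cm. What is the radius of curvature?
R = 2|f| = 33.8 cm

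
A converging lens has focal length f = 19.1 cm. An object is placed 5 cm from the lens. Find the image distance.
1/di = 1/f − 1/do → di = -6.773 cm (virtual image)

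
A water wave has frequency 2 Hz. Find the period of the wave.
T = 1/f = 0.5 s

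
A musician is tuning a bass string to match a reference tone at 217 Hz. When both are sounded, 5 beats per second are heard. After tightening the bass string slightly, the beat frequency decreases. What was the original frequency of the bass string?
212 Hz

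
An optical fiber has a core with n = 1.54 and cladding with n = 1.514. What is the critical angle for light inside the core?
θc = arcsin(n_cladding/n_core) = 79.46°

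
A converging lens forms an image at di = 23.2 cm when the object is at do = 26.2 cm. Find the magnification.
M = −di/do = -0.8855 (inverted image)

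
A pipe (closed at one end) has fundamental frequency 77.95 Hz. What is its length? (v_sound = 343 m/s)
L = v/(4f₁) = 1.1 m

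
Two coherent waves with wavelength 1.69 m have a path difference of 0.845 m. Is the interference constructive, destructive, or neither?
destructive — path difference = 0.5λ, an odd multiple of λ/2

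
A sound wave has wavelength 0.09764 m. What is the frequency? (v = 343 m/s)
f = v/λ = 3513 Hz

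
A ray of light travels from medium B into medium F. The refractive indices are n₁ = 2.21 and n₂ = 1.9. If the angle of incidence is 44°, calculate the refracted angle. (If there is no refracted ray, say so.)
sin θ₂ = (n₁/n₂)·sin θ₁ = 0.808 → θ₂ = 53.9°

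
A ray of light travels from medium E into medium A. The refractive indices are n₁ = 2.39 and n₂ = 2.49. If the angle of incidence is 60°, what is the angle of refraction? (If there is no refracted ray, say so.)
sin θ₂ = (n₁/n₂)·sin θ₁ = 0.8312 → θ₂ = 56.23°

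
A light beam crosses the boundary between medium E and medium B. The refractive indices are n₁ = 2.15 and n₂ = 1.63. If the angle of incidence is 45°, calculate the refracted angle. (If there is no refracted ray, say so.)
sin θ₂ = (n₁/n₂)·sin θ₁ = 0.9327 → θ₂ = 68.86°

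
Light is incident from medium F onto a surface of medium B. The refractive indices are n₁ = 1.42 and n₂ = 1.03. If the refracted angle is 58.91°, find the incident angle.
sin θ₁ = (n₂/n₁)·sin θ₂ → θ₁ = 38.4°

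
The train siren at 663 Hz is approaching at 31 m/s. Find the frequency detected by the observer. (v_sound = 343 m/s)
f_obs = f·v/(v − v_s) = 728.9 Hz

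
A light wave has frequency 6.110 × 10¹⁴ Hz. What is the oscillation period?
T = 1/f = 1.637 × 10⁻¹⁵ s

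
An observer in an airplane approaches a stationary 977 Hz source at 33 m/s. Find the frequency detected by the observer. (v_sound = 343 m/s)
f_obs = f·(v + v_o)/v = 1071 Hz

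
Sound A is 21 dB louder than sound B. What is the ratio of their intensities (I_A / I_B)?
I_A/I_B = 10^(Δβ/10) = 125.9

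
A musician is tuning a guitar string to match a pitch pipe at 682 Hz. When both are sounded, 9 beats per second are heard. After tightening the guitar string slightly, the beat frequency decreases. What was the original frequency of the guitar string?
673 Hz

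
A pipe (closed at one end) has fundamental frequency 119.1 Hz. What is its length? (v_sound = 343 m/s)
L = v/(4f₁) = 0.72 m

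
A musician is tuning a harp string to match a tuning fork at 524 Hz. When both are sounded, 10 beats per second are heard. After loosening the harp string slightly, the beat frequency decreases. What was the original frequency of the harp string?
534 Hz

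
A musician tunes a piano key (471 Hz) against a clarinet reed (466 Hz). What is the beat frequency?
5 Hz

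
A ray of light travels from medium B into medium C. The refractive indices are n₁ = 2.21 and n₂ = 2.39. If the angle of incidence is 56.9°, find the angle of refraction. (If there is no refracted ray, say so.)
sin θ₂ = (n₁/n₂)·sin θ₁ = 0.7746 → θ₂ = 50.77°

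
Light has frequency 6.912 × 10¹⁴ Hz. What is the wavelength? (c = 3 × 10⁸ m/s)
λ = c/f = 434 nm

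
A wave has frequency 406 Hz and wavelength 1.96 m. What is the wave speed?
v = fλ = 795.8 m/s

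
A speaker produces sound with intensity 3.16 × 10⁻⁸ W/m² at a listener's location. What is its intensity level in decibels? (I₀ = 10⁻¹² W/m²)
β = 10·log₁₀(I/I₀) = 45 dB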